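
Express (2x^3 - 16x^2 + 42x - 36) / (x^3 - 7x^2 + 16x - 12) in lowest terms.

Repeated division with remainder:
  2x^3 - 16x^2 + 42x - 36 = (2)(x^3 - 7x^2 + 16x - 12) + (-2x^2 + 10x - 12)
  x^3 - 7x^2 + 16x - 12 = (-(1/2)x + 1)(-2x^2 + 10x - 12) + (0)
Last nonzero remainder: -2x^2 + 10x - 12. Dividing through by -2 gives the monic gcd x^2 - 5x + 6.
Cancel x^2 - 5x + 6 from numerator and denominator to get the reduced form.

(2x - 6)/(x - 2)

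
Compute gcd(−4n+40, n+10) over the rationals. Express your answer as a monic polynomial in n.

1

By polynomial division,
  −4n+40 = (−4)(n+10) + (80)
  n+10 = ((1/80)n+1/8)(80) + (0)
The last nonzero remainder is the constant 80, so the polynomials are coprime and gcd = 1.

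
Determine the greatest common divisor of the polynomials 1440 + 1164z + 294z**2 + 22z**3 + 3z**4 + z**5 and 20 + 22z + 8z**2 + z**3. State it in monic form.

Apply the Euclidean algorithm:
  z**5 + 3z**4 + 22z**3 + 294z**2 + 1164z + 1440 = (z**2 - 5z + 40)(z**3 + 8z**2 + 22z + 20) + (64z**2 + 384z + 640)
  z**3 + 8z**2 + 22z + 20 = ((1/64)z + 1/32)(64z**2 + 384z + 640) + (0)
Last nonzero remainder: 64z**2 + 384z + 640. Dividing through by 64 gives the monic gcd z**2 + 6z + 10.

10 + 6z + z**2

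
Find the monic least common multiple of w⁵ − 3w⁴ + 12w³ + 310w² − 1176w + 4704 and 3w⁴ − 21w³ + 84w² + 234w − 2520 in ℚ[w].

w⁷ − 4w⁶ − 5w⁵ + 358w⁴ − 1726w³ − 320w² + 18816w − 94080

Repeated division with remainder:
  w⁵ − 3w⁴ + 12w³ + 310w² − 1176w + 4704 = ((1/3)w + 4/3)(3w⁴ − 21w³ + 84w² + 234w − 2520) + (12w³ + 120w² − 648w + 8064)
  3w⁴ − 21w³ + 84w² + 234w − 2520 = ((1/4)w − 17/4)(12w³ + 120w² − 648w + 8064) + (756w² − 4536w + 31752)
  12w³ + 120w² − 648w + 8064 = ((1/63)w + 16/63)(756w² − 4536w + 31752) + (0)
Last nonzero remainder: 756w² − 4536w + 31752. Dividing through by 756 gives the monic gcd w² − 6w + 42.
Then lcm(f, g) = f·g / gcd(f, g); expanding and making the result monic gives the answer.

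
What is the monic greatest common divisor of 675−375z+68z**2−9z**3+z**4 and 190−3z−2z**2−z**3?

Apply the Euclidean algorithm:
  z**4−9z**3+68z**2−375z+675 = (−z+11)(−z**3−2z**2−3z+190) + (87z**2−152z−1415)
  −z**3−2z**2−3z+190 = (−(1/87)z−326/7569)(87z**2−152z−1415) + (−(195364/7569)z+976820/7569)
  87z**2−152z−1415 = (−(658503/195364)z−2142027/195364)(−(195364/7569)z+976820/7569) + (0)
Last nonzero remainder: −(195364/7569)z+976820/7569. Dividing through by −195364/7569 gives the monic gcd z−5.

−5+z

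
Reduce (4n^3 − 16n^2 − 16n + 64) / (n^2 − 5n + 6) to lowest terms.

(4n^2 − 8n − 32)/(n − 3)

Repeated division with remainder:
  4n^3 − 16n^2 − 16n + 64 = (4n + 4)(n^2 − 5n + 6) + (−20n + 40)
  n^2 − 5n + 6 = (−(1/20)n + 3/20)(−20n + 40) + (0)
Last nonzero remainder: −20n + 40. Dividing through by −20 gives the monic gcd n − 2.
Cancel n − 2 from numerator and denominator to get the reduced form.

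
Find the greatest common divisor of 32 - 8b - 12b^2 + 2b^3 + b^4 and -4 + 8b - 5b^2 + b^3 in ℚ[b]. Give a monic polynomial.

4 - 4b + b^2

By polynomial division,
  b^4 + 2b^3 - 12b^2 - 8b + 32 = (b + 7)(b^3 - 5b^2 + 8b - 4) + (15b^2 - 60b + 60)
  b^3 - 5b^2 + 8b - 4 = ((1/15)b - 1/15)(15b^2 - 60b + 60) + (0)
Last nonzero remainder: 15b^2 - 60b + 60. Dividing through by 15 gives the monic gcd b^2 - 4b + 4.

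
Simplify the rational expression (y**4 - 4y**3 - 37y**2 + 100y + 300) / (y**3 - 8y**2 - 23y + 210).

(y**2 - 3y - 10)/(y - 7)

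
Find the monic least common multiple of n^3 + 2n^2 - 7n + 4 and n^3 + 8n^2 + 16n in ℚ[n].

Euclidean algorithm in ℚ[n]:
  n^3 + 2n^2 - 7n + 4 = (n^3 + 8n^2 + 16n) + (-6n^2 - 23n + 4)
  n^3 + 8n^2 + 16n = (-(1/6)n - 25/36)(-6n^2 - 23n + 4) + ((25/36)n + 25/9)
  -6n^2 - 23n + 4 = (-(216/25)n + 36/25)((25/36)n + 25/9) + (0)
Last nonzero remainder: (25/36)n + 25/9. Dividing through by 25/36 gives the monic gcd n + 4.
Then lcm(f, g) = f·g / gcd(f, g); expanding and making the result monic gives the answer.

n^5 + 6n^4 + n^3 - 24n^2 + 16n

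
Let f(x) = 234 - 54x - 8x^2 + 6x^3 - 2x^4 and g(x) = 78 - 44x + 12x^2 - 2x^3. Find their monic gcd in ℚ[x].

-39 + 22x - 6x^2 + x^3

Repeated division with remainder:
  -2x^4 + 6x^3 - 8x^2 - 54x + 234 = (x + 3)(-2x^3 + 12x^2 - 44x + 78) + (0)
Last nonzero remainder: -2x^3 + 12x^2 - 44x + 78. Dividing through by -2 gives the monic gcd x^3 - 6x^2 + 22x - 39.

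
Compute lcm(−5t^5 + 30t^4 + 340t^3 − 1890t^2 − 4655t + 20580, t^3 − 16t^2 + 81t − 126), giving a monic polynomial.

t^6 − 12t^5 − 32t^4 + 786t^3 − 1337t^2 − 9702t + 24696

Euclidean algorithm in ℚ[t]:
  −5t^5 + 30t^4 + 340t^3 − 1890t^2 − 4655t + 20580 = (−5t^2 − 50t − 55)(t^3 − 16t^2 + 81t − 126) + (650t^2 − 6500t + 13650)
  t^3 − 16t^2 + 81t − 126 = ((1/650)t − 3/325)(650t^2 − 6500t + 13650) + (0)
Last nonzero remainder: 650t^2 − 6500t + 13650. Dividing through by 650 gives the monic gcd t^2 − 10t + 21.
Then lcm(f, g) = f·g / gcd(f, g); expanding and making the result monic gives the answer.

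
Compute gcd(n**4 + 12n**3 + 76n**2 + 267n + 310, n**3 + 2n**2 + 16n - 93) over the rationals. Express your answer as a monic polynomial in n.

Apply the Euclidean algorithm:
  n**4 + 12n**3 + 76n**2 + 267n + 310 = (n + 10)(n**3 + 2n**2 + 16n - 93) + (40n**2 + 200n + 1240)
  n**3 + 2n**2 + 16n - 93 = ((1/40)n - 3/40)(40n**2 + 200n + 1240) + (0)
Last nonzero remainder: 40n**2 + 200n + 1240. Dividing through by 40 gives the monic gcd n**2 + 5n + 31.

n**2 + 5n + 31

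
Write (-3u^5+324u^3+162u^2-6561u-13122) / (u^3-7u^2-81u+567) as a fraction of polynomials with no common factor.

(-3u^3+81u+162)/(u-7)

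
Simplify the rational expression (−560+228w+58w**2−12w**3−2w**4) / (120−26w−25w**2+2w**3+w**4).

(−14−2w)/(3+w)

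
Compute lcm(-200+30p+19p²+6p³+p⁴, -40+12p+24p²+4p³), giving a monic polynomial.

400-260p-208p²+37p³+23p⁴+7p⁵+p⁶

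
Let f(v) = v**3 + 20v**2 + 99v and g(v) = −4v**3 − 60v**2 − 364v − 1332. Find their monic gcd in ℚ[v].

Repeated division with remainder:
  v**3 + 20v**2 + 99v = (−1/4)(−4v**3 − 60v**2 − 364v − 1332) + (5v**2 + 8v − 333)
  −4v**3 − 60v**2 − 364v − 1332 = (−(4/5)v − 268/25)(5v**2 + 8v − 333) + (−(13616/25)v − 122544/25)
  5v**2 + 8v − 333 = (−(125/13616)v + 25/368)(−(13616/25)v − 122544/25) + (0)
Last nonzero remainder: −(13616/25)v − 122544/25. Dividing through by −13616/25 gives the monic gcd v + 9.

v + 9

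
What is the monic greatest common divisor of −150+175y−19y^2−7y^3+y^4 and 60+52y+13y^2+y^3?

Apply the Euclidean algorithm:
  y^4−7y^3−19y^2+175y−150 = (y−20)(y^3+13y^2+52y+60) + (189y^2+1155y+1050)
  y^3+13y^2+52y+60 = ((1/189)y+62/1701)(189y^2+1155y+1050) + ((352/81)y+1760/81)
  189y^2+1155y+1050 = ((15309/352)y+8505/176)((352/81)y+1760/81) + (0)
Last nonzero remainder: (352/81)y+1760/81. Dividing through by 352/81 gives the monic gcd y+5.

5+y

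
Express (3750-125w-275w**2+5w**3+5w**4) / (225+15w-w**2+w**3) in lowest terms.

(750-175w-20w**2+5w**3)/(45-6w+w**2)

Apply the Euclidean algorithm:
  5w**4+5w**3-275w**2-125w+3750 = (5w+10)(w**3-w**2+15w+225) + (-340w**2-1400w+1500)
  w**3-w**2+15w+225 = (-(1/340)w+87/5780)(-340w**2-1400w+1500) + ((11700/289)w+58500/289)
  -340w**2-1400w+1500 = (-(4913/585)w+289/39)((11700/289)w+58500/289) + (0)
Last nonzero remainder: (11700/289)w+58500/289. Dividing through by 11700/289 gives the monic gcd w+5.
Cancel w+5 from numerator and denominator to get the reduced form.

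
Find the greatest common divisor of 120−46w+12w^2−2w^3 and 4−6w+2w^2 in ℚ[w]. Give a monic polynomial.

Euclidean algorithm in ℚ[w]:
  −2w^3+12w^2−46w+120 = (−w+3)(2w^2−6w+4) + (−24w+108)
  2w^2−6w+4 = (−(1/12)w−1/8)(−24w+108) + (35/2)
  −24w+108 = (−(48/35)w+216/35)(35/2) + (0)
The last nonzero remainder is the constant 35/2, so the polynomials are coprime and gcd = 1.

1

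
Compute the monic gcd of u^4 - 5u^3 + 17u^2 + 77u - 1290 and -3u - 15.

Euclidean algorithm in ℚ[u]:
  u^4 - 5u^3 + 17u^2 + 77u - 1290 = (-(1/3)u^3 + (10/3)u^2 - (67/3)u + 86)(-3u - 15) + (0)
Last nonzero remainder: -3u - 15. Dividing through by -3 gives the monic gcd u + 5.

u + 5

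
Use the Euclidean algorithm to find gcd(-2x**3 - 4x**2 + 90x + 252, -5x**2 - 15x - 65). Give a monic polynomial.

1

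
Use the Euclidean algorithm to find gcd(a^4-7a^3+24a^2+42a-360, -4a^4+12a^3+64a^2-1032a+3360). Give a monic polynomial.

a^3-10a^2+54a-120

Euclidean algorithm in ℚ[a]:
  a^4-7a^3+24a^2+42a-360 = (-1/4)(-4a^4+12a^3+64a^2-1032a+3360) + (-4a^3+40a^2-216a+480)
  -4a^4+12a^3+64a^2-1032a+3360 = (a+7)(-4a^3+40a^2-216a+480) + (0)
Last nonzero remainder: -4a^3+40a^2-216a+480. Dividing through by -4 gives the monic gcd a^3-10a^2+54a-120.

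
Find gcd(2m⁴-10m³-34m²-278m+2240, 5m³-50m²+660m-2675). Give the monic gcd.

m-5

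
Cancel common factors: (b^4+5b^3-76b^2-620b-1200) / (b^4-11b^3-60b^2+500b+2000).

Repeated division with remainder:
  b^4+5b^3-76b^2-620b-1200 = (b^4-11b^3-60b^2+500b+2000) + (16b^3-16b^2-1120b-3200)
  b^4-11b^3-60b^2+500b+2000 = ((1/16)b-5/8)(16b^3-16b^2-1120b-3200) + (0)
Last nonzero remainder: 16b^3-16b^2-1120b-3200. Dividing through by 16 gives the monic gcd b^3-b^2-70b-200.
Cancel b^3-b^2-70b-200 from numerator and denominator to get the reduced form.

(b+6)/(b-10)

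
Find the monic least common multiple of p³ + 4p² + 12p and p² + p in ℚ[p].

p⁴ + 5p³ + 16p² + 12p

By polynomial division,
  p³ + 4p² + 12p = (p + 3)(p² + p) + (9p)
  p² + p = ((1/9)p + 1/9)(9p) + (0)
Last nonzero remainder: 9p. Dividing through by 9 gives the monic gcd p.
Then lcm(f, g) = f·g / gcd(f, g); expanding and making the result monic gives the answer.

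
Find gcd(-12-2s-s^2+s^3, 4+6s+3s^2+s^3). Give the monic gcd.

4+2s+s^2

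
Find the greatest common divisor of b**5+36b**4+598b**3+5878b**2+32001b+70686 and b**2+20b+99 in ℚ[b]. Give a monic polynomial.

b**2+20b+99

Apply the Euclidean algorithm:
  b**5+36b**4+598b**3+5878b**2+32001b+70686 = (b**3+16b**2+179b+714)(b**2+20b+99) + (0)
The last nonzero remainder b**2+20b+99 is already monic.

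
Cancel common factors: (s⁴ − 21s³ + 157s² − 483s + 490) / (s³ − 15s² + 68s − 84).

(s² − 12s + 35)/(s − 6)

Repeated division with remainder:
  s⁴ − 21s³ + 157s² − 483s + 490 = (s − 6)(s³ − 15s² + 68s − 84) + (−s² + 9s − 14)
  s³ − 15s² + 68s − 84 = (−s + 6)(−s² + 9s − 14) + (0)
Last nonzero remainder: −s² + 9s − 14. Dividing through by −1 gives the monic gcd s² − 9s + 14.
Cancel s² − 9s + 14 from numerator and denominator to get the reduced form.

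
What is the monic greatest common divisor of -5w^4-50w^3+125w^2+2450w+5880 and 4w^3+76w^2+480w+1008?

By polynomial division,
  -5w^4-50w^3+125w^2+2450w+5880 = (-(5/4)w+45/4)(4w^3+76w^2+480w+1008) + (-130w^2-1690w-5460)
  4w^3+76w^2+480w+1008 = (-(2/65)w-12/65)(-130w^2-1690w-5460) + (0)
Last nonzero remainder: -130w^2-1690w-5460. Dividing through by -130 gives the monic gcd w^2+13w+42.

w^2+13w+42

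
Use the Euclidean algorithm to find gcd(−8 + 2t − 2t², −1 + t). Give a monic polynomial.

1

Repeated division with remainder:
  −2t² + 2t − 8 = (−2t)(t − 1) + (−8)
  t − 1 = (−(1/8)t + 1/8)(−8) + (0)
The last nonzero remainder is the constant −8, so the polynomials are coprime and gcd = 1.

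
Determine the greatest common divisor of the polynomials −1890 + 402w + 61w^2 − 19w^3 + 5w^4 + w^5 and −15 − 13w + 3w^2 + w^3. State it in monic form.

By polynomial division,
  w^5 + 5w^4 − 19w^3 + 61w^2 + 402w − 1890 = (w^2 + 2w − 12)(w^3 + 3w^2 − 13w − 15) + (138w^2 + 276w − 2070)
  w^3 + 3w^2 − 13w − 15 = ((1/138)w + 1/138)(138w^2 + 276w − 2070) + (0)
Last nonzero remainder: 138w^2 + 276w − 2070. Dividing through by 138 gives the monic gcd w^2 + 2w − 15.

−15 + 2w + w^2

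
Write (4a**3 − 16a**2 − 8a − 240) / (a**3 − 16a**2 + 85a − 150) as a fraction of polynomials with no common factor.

Euclidean algorithm in ℚ[a]:
  4a**3 − 16a**2 − 8a − 240 = (4)(a**3 − 16a**2 + 85a − 150) + (48a**2 − 348a + 360)
  a**3 − 16a**2 + 85a − 150 = ((1/48)a − 35/192)(48a**2 − 348a + 360) + ((225/16)a − 675/8)
  48a**2 − 348a + 360 = ((256/75)a − 64/15)((225/16)a − 675/8) + (0)
Last nonzero remainder: (225/16)a − 675/8. Dividing through by 225/16 gives the monic gcd a − 6.
Cancel a − 6 from numerator and denominator to get the reduced form.

(4a**2 + 8a + 40)/(a**2 − 10a + 25)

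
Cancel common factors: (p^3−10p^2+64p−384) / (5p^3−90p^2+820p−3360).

(p^2−2p+48)/(5p^2−50p+420)

Euclidean algorithm in ℚ[p]:
  p^3−10p^2+64p−384 = (1/5)(5p^3−90p^2+820p−3360) + (8p^2−100p+288)
  5p^3−90p^2+820p−3360 = ((5/8)p−55/16)(8p^2−100p+288) + ((1185/4)p−2370)
  8p^2−100p+288 = ((32/1185)p−48/395)((1185/4)p−2370) + (0)
Last nonzero remainder: (1185/4)p−2370. Dividing through by 1185/4 gives the monic gcd p−8.
Cancel p−8 from numerator and denominator to get the reduced form.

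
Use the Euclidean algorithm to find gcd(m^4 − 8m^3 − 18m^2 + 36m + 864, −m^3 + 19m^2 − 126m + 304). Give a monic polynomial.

m − 8

Euclidean algorithm in ℚ[m]:
  m^4 − 8m^3 − 18m^2 + 36m + 864 = (−m − 11)(−m^3 + 19m^2 − 126m + 304) + (65m^2 − 1046m + 4208)
  −m^3 + 19m^2 − 126m + 304 = (−(1/65)m + 189/4225)(65m^2 − 1046m + 4208) + (−(61136/4225)m + 489088/4225)
  65m^2 − 1046m + 4208 = (−(274625/61136)m + 1111175/30568)(−(61136/4225)m + 489088/4225) + (0)
Last nonzero remainder: −(61136/4225)m + 489088/4225. Dividing through by −61136/4225 gives the monic gcd m − 8.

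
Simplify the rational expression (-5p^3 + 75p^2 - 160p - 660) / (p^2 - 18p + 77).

(-5p^2 + 20p + 60)/(p - 7)

Repeated division with remainder:
  -5p^3 + 75p^2 - 160p - 660 = (-5p - 15)(p^2 - 18p + 77) + (-45p + 495)
  p^2 - 18p + 77 = (-(1/45)p + 7/45)(-45p + 495) + (0)
Last nonzero remainder: -45p + 495. Dividing through by -45 gives the monic gcd p - 11.
Cancel p - 11 from numerator and denominator to get the reduced form.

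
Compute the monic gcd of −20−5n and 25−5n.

1

By polynomial division,
  −5n−20 = (−5n+25) + (−45)
  −5n+25 = ((1/9)n−5/9)(−45) + (0)
The last nonzero remainder is the constant −45, so the polynomials are coprime and gcd = 1.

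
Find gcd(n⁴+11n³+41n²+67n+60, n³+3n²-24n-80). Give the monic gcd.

n+4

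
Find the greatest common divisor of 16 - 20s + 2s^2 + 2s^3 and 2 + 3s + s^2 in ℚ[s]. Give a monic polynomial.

1

Euclidean algorithm in ℚ[s]:
  2s^3 + 2s^2 - 20s + 16 = (2s - 4)(s^2 + 3s + 2) + (-12s + 24)
  s^2 + 3s + 2 = (-(1/12)s - 5/12)(-12s + 24) + (12)
  -12s + 24 = (-s + 2)(12) + (0)
The last nonzero remainder is the constant 12, so the polynomials are coprime and gcd = 1.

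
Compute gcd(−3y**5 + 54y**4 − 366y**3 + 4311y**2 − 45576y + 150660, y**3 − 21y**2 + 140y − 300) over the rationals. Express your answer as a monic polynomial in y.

Repeated division with remainder:
  −3y**5 + 54y**4 − 366y**3 + 4311y**2 − 45576y + 150660 = (−3y**2 − 9y − 135)(y**3 − 21y**2 + 140y − 300) + (1836y**2 − 29376y + 110160)
  y**3 − 21y**2 + 140y − 300 = ((1/1836)y − 5/1836)(1836y**2 − 29376y + 110160) + (0)
Last nonzero remainder: 1836y**2 − 29376y + 110160. Dividing through by 1836 gives the monic gcd y**2 − 16y + 60.

y**2 − 16y + 60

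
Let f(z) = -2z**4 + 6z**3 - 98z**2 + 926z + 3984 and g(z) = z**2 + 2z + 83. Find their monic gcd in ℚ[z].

Euclidean algorithm in ℚ[z]:
  -2z**4 + 6z**3 - 98z**2 + 926z + 3984 = (-2z**2 + 10z + 48)(z**2 + 2z + 83) + (0)
The last nonzero remainder z**2 + 2z + 83 is already monic.

z**2 + 2z + 83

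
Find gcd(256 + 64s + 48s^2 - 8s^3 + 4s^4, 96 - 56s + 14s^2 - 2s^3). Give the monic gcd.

16 - 4s + s^2

Apply the Euclidean algorithm:
  4s^4 - 8s^3 + 48s^2 + 64s + 256 = (-2s - 10)(-2s^3 + 14s^2 - 56s + 96) + (76s^2 - 304s + 1216)
  -2s^3 + 14s^2 - 56s + 96 = (-(1/38)s + 3/38)(76s^2 - 304s + 1216) + (0)
Last nonzero remainder: 76s^2 - 304s + 1216. Dividing through by 76 gives the monic gcd s^2 - 4s + 16.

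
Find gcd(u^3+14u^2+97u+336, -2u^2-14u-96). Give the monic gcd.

By polynomial division,
  u^3+14u^2+97u+336 = (-(1/2)u-7/2)(-2u^2-14u-96) + (0)
Last nonzero remainder: -2u^2-14u-96. Dividing through by -2 gives the monic gcd u^2+7u+48.

u^2+7u+48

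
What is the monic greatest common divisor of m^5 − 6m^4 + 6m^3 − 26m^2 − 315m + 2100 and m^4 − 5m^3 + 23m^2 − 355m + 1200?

m^2 − 10m + 25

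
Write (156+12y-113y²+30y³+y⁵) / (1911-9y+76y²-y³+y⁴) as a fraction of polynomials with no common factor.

(4-3y²+y³)/(49-4y+y²)

Apply the Euclidean algorithm:
  y⁵+30y³-113y²+12y+156 = (y+1)(y⁴-y³+76y²-9y+1911) + (-45y³-180y²-1890y-1755)
  y⁴-y³+76y²-9y+1911 = (-(1/45)y+1/9)(-45y³-180y²-1890y-1755) + (54y²+162y+2106)
  -45y³-180y²-1890y-1755 = (-(5/6)y-5/6)(54y²+162y+2106) + (0)
Last nonzero remainder: 54y²+162y+2106. Dividing through by 54 gives the monic gcd y²+3y+39.
Cancel y²+3y+39 from numerator and denominator to get the reduced form.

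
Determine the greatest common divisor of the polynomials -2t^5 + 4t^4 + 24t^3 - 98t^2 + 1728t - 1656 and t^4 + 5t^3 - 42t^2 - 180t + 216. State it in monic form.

t^3 - t^2 - 36t + 36

Apply the Euclidean algorithm:
  -2t^5 + 4t^4 + 24t^3 - 98t^2 + 1728t - 1656 = (-2t + 14)(t^4 + 5t^3 - 42t^2 - 180t + 216) + (-130t^3 + 130t^2 + 4680t - 4680)
  t^4 + 5t^3 - 42t^2 - 180t + 216 = (-(1/130)t - 3/65)(-130t^3 + 130t^2 + 4680t - 4680) + (0)
Last nonzero remainder: -130t^3 + 130t^2 + 4680t - 4680. Dividing through by -130 gives the monic gcd t^3 - t^2 - 36t + 36.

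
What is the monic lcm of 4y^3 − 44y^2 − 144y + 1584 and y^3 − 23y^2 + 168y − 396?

Apply the Euclidean algorithm:
  4y^3 − 44y^2 − 144y + 1584 = (4)(y^3 − 23y^2 + 168y − 396) + (48y^2 − 816y + 3168)
  y^3 − 23y^2 + 168y − 396 = ((1/48)y − 1/8)(48y^2 − 816y + 3168) + (0)
Last nonzero remainder: 48y^2 − 816y + 3168. Dividing through by 48 gives the monic gcd y^2 − 17y + 66.
Then lcm(f, g) = f·g / gcd(f, g); expanding and making the result monic gives the answer.

y^4 − 17y^3 + 30y^2 + 612y − 2376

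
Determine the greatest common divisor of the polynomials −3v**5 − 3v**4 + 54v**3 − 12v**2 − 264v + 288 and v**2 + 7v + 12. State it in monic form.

Euclidean algorithm in ℚ[v]:
  −3v**5 − 3v**4 + 54v**3 − 12v**2 − 264v + 288 = (−3v**3 + 18v**2 − 36v + 24)(v**2 + 7v + 12) + (0)
The last nonzero remainder v**2 + 7v + 12 is already monic.

v**2 + 7v + 12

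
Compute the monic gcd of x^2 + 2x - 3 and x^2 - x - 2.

1

Euclidean algorithm in ℚ[x]:
  x^2 + 2x - 3 = (x^2 - x - 2) + (3x - 1)
  x^2 - x - 2 = ((1/3)x - 2/9)(3x - 1) + (-20/9)
  3x - 1 = (-(27/20)x + 9/20)(-20/9) + (0)
The last nonzero remainder is the constant -20/9, so the polynomials are coprime and gcd = 1.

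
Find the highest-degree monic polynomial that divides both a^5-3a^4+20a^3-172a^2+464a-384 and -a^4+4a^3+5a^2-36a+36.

Repeated division with remainder:
  a^5-3a^4+20a^3-172a^2+464a-384 = (-a-1)(-a^4+4a^3+5a^2-36a+36) + (29a^3-203a^2+464a-348)
  -a^4+4a^3+5a^2-36a+36 = (-(1/29)a-3/29)(29a^3-203a^2+464a-348) + (0)
Last nonzero remainder: 29a^3-203a^2+464a-348. Dividing through by 29 gives the monic gcd a^3-7a^2+16a-12.

a^3-7a^2+16a-12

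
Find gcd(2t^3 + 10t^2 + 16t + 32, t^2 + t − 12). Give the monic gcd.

t + 4

Apply the Euclidean algorithm:
  2t^3 + 10t^2 + 16t + 32 = (2t + 8)(t^2 + t − 12) + (32t + 128)
  t^2 + t − 12 = ((1/32)t − 3/32)(32t + 128) + (0)
Last nonzero remainder: 32t + 128. Dividing through by 32 gives the monic gcd t + 4.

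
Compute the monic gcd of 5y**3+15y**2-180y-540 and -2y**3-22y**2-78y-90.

y+3

Euclidean algorithm in ℚ[y]:
  5y**3+15y**2-180y-540 = (-5/2)(-2y**3-22y**2-78y-90) + (-40y**2-375y-765)
  -2y**3-22y**2-78y-90 = ((1/20)y+13/160)(-40y**2-375y-765) + (-(297/32)y-891/32)
  -40y**2-375y-765 = ((1280/297)y+2720/99)(-(297/32)y-891/32) + (0)
Last nonzero remainder: -(297/32)y-891/32. Dividing through by -297/32 gives the monic gcd y+3.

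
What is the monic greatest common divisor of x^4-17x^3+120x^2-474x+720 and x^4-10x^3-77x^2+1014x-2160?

Apply the Euclidean algorithm:
  x^4-17x^3+120x^2-474x+720 = (x^4-10x^3-77x^2+1014x-2160) + (-7x^3+197x^2-1488x+2880)
  x^4-10x^3-77x^2+1014x-2160 = (-(1/7)x-127/49)(-7x^3+197x^2-1488x+2880) + ((10830/49)x^2-(119130/49)x+259920/49)
  -7x^3+197x^2-1488x+2880 = (-(343/10830)x+196/361)((10830/49)x^2-(119130/49)x+259920/49) + (0)
Last nonzero remainder: (10830/49)x^2-(119130/49)x+259920/49. Dividing through by 10830/49 gives the monic gcd x^2-11x+24.

x^2-11x+24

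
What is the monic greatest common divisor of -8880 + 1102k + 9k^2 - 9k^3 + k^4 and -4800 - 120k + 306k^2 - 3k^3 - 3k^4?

-80 + 2k + k^2

Apply the Euclidean algorithm:
  k^4 - 9k^3 + 9k^2 + 1102k - 8880 = (-1/3)(-3k^4 - 3k^3 + 306k^2 - 120k - 4800) + (-10k^3 + 111k^2 + 1062k - 10480)
  -3k^4 - 3k^3 + 306k^2 - 120k - 4800 = ((3/10)k + 363/100)(-10k^3 + 111k^2 + 1062k - 10480) + (-(41553/100)k^2 - (41553/50)k + 166212/5)
  -10k^3 + 111k^2 + 1062k - 10480 = ((1000/41553)k - 13100/41553)(-(41553/100)k^2 - (41553/50)k + 166212/5) + (0)
Last nonzero remainder: -(41553/100)k^2 - (41553/50)k + 166212/5. Dividing through by -41553/100 gives the monic gcd k^2 + 2k - 80.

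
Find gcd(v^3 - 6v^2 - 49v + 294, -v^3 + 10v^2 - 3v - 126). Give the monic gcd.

v^2 - 13v + 42

By polynomial division,
  v^3 - 6v^2 - 49v + 294 = (-1)(-v^3 + 10v^2 - 3v - 126) + (4v^2 - 52v + 168)
  -v^3 + 10v^2 - 3v - 126 = (-(1/4)v - 3/4)(4v^2 - 52v + 168) + (0)
Last nonzero remainder: 4v^2 - 52v + 168. Dividing through by 4 gives the monic gcd v^2 - 13v + 42.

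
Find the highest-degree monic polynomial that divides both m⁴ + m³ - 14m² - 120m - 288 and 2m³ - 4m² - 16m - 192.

m³ - 2m² - 8m - 96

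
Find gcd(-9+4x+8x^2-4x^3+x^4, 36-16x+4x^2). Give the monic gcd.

Apply the Euclidean algorithm:
  x^4-4x^3+8x^2+4x-9 = ((1/4)x^2-1/4)(4x^2-16x+36) + (0)
Last nonzero remainder: 4x^2-16x+36. Dividing through by 4 gives the monic gcd x^2-4x+9.

9-4x+x^2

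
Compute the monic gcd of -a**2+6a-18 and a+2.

1

Apply the Euclidean algorithm:
  -a**2+6a-18 = (-a+8)(a+2) + (-34)
  a+2 = (-(1/34)a-1/17)(-34) + (0)
The last nonzero remainder is the constant -34, so the polynomials are coprime and gcd = 1.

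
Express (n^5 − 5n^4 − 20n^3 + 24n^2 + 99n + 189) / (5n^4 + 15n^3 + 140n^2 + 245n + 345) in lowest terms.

(n^3 − 7n^2 − 9n + 63)/(5n^2 + 5n + 115)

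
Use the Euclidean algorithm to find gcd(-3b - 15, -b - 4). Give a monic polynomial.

Euclidean algorithm in ℚ[b]:
  -3b - 15 = (3)(-b - 4) + (-3)
  -b - 4 = ((1/3)b + 4/3)(-3) + (0)
The last nonzero remainder is the constant -3, so the polynomials are coprime and gcd = 1.

1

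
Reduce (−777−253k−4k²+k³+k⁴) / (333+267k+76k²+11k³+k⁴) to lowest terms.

(−7+k)/(3+k)

Euclidean algorithm in ℚ[k]:
  k⁴+k³−4k²−253k−777 = (k⁴+11k³+76k²+267k+333) + (−10k³−80k²−520k−1110)
  k⁴+11k³+76k²+267k+333 = (−(1/10)k−3/10)(−10k³−80k²−520k−1110) + (0)
Last nonzero remainder: −10k³−80k²−520k−1110. Dividing through by −10 gives the monic gcd k³+8k²+52k+111.
Cancel k³+8k²+52k+111 from numerator and denominator to get the reduced form.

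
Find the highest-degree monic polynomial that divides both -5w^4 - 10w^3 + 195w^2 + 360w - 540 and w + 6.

w + 6

By polynomial division,
  -5w^4 - 10w^3 + 195w^2 + 360w - 540 = (-5w^3 + 20w^2 + 75w - 90)(w + 6) + (0)
The last nonzero remainder w + 6 is already monic.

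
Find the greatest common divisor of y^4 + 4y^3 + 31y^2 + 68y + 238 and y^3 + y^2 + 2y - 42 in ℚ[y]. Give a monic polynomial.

By polynomial division,
  y^4 + 4y^3 + 31y^2 + 68y + 238 = (y + 3)(y^3 + y^2 + 2y - 42) + (26y^2 + 104y + 364)
  y^3 + y^2 + 2y - 42 = ((1/26)y - 3/26)(26y^2 + 104y + 364) + (0)
Last nonzero remainder: 26y^2 + 104y + 364. Dividing through by 26 gives the monic gcd y^2 + 4y + 14.

y^2 + 4y + 14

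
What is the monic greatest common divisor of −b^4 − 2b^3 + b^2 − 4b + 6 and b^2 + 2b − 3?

Apply the Euclidean algorithm:
  −b^4 − 2b^3 + b^2 − 4b + 6 = (−b^2 − 2)(b^2 + 2b − 3) + (0)
The last nonzero remainder b^2 + 2b − 3 is already monic.

b^2 + 2b − 3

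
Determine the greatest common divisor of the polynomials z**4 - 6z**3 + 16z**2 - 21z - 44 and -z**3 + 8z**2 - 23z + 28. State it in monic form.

z - 4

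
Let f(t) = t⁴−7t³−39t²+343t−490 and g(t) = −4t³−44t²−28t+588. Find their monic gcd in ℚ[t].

Apply the Euclidean algorithm:
  t⁴−7t³−39t²+343t−490 = (−(1/4)t+9/2)(−4t³−44t²−28t+588) + (152t²+616t−3136)
  −4t³−44t²−28t+588 = (−(1/38)t−66/361)(152t²+616t−3136) + ((756/361)t+5292/361)
  152t²+616t−3136 = ((13718/189)t−5776/27)((756/361)t+5292/361) + (0)
Last nonzero remainder: (756/361)t+5292/361. Dividing through by 756/361 gives the monic gcd t+7.

t+7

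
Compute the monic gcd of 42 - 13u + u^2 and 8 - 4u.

1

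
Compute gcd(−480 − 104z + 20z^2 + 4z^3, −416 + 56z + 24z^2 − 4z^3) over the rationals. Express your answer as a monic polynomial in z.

4 + z

By polynomial division,
  4z^3 + 20z^2 − 104z − 480 = (−1)(−4z^3 + 24z^2 + 56z − 416) + (44z^2 − 48z − 896)
  −4z^3 + 24z^2 + 56z − 416 = (−(1/11)z + 54/121)(44z^2 − 48z − 896) + (−(488/121)z − 1952/121)
  44z^2 − 48z − 896 = (−(1331/122)z + 3388/61)(−(488/121)z − 1952/121) + (0)
Last nonzero remainder: −(488/121)z − 1952/121. Dividing through by −488/121 gives the monic gcd z + 4.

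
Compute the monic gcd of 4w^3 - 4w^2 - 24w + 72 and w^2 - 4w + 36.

1

Repeated division with remainder:
  4w^3 - 4w^2 - 24w + 72 = (4w + 12)(w^2 - 4w + 36) + (-120w - 360)
  w^2 - 4w + 36 = (-(1/120)w + 7/120)(-120w - 360) + (57)
  -120w - 360 = (-(40/19)w - 120/19)(57) + (0)
The last nonzero remainder is the constant 57, so the polynomials are coprime and gcd = 1.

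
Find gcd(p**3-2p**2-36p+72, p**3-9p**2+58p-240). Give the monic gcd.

p-6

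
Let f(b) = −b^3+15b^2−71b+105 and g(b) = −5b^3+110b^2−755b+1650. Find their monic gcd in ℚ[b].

b−5

Euclidean algorithm in ℚ[b]:
  −b^3+15b^2−71b+105 = (1/5)(−5b^3+110b^2−755b+1650) + (−7b^2+80b−225)
  −5b^3+110b^2−755b+1650 = ((5/7)b−370/49)(−7b^2+80b−225) + ((480/49)b−2400/49)
  −7b^2+80b−225 = (−(343/480)b+147/32)((480/49)b−2400/49) + (0)
Last nonzero remainder: (480/49)b−2400/49. Dividing through by 480/49 gives the monic gcd b−5.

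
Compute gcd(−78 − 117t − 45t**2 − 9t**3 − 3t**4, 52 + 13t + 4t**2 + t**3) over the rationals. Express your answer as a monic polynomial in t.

13 + t**2

Apply the Euclidean algorithm:
  −3t**4 − 9t**3 − 45t**2 − 117t − 78 = (−3t + 3)(t**3 + 4t**2 + 13t + 52) + (−18t**2 − 234)
  t**3 + 4t**2 + 13t + 52 = (−(1/18)t − 2/9)(−18t**2 − 234) + (0)
Last nonzero remainder: −18t**2 − 234. Dividing through by −18 gives the monic gcd t**2 + 13.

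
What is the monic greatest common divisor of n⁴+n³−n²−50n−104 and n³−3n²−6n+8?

n²−2n−8

Repeated division with remainder:
  n⁴+n³−n²−50n−104 = (n+4)(n³−3n²−6n+8) + (17n²−34n−136)
  n³−3n²−6n+8 = ((1/17)n−1/17)(17n²−34n−136) + (0)
Last nonzero remainder: 17n²−34n−136. Dividing through by 17 gives the monic gcd n²−2n−8.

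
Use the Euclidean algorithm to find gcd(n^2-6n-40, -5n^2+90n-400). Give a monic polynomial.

n-10

Euclidean algorithm in ℚ[n]:
  n^2-6n-40 = (-1/5)(-5n^2+90n-400) + (12n-120)
  -5n^2+90n-400 = (-(5/12)n+10/3)(12n-120) + (0)
Last nonzero remainder: 12n-120. Dividing through by 12 gives the monic gcd n-10.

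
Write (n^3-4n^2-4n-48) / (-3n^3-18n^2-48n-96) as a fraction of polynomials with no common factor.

By polynomial division,
  n^3-4n^2-4n-48 = (-1/3)(-3n^3-18n^2-48n-96) + (-10n^2-20n-80)
  -3n^3-18n^2-48n-96 = ((3/10)n+6/5)(-10n^2-20n-80) + (0)
Last nonzero remainder: -10n^2-20n-80. Dividing through by -10 gives the monic gcd n^2+2n+8.
Cancel n^2+2n+8 from numerator and denominator to get the reduced form.

(-n+6)/(3n+12)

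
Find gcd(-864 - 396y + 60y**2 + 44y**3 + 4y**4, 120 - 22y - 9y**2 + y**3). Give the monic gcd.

-3 + y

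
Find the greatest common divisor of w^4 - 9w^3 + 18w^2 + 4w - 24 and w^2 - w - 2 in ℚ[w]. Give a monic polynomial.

By polynomial division,
  w^4 - 9w^3 + 18w^2 + 4w - 24 = (w^2 - 8w + 12)(w^2 - w - 2) + (0)
The last nonzero remainder w^2 - w - 2 is already monic.

w^2 - w - 2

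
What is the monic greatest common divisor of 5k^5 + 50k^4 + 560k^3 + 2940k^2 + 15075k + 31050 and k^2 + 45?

Repeated division with remainder:
  5k^5 + 50k^4 + 560k^3 + 2940k^2 + 15075k + 31050 = (5k^3 + 50k^2 + 335k + 690)(k^2 + 45) + (0)
The last nonzero remainder k^2 + 45 is already monic.

k^2 + 45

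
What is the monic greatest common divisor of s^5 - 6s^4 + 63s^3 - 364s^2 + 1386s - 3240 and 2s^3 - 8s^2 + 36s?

s^2 - 4s + 18

Apply the Euclidean algorithm:
  s^5 - 6s^4 + 63s^3 - 364s^2 + 1386s - 3240 = ((1/2)s^2 - s + 37/2)(2s^3 - 8s^2 + 36s) + (-180s^2 + 720s - 3240)
  2s^3 - 8s^2 + 36s = (-(1/90)s)(-180s^2 + 720s - 3240) + (0)
Last nonzero remainder: -180s^2 + 720s - 3240. Dividing through by -180 gives the monic gcd s^2 - 4s + 18.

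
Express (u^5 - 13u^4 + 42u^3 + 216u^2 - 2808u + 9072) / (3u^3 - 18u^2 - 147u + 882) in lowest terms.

(u^3 + 216)/(3u + 21)

Apply the Euclidean algorithm:
  u^5 - 13u^4 + 42u^3 + 216u^2 - 2808u + 9072 = ((1/3)u^2 - (7/3)u + 49/3)(3u^3 - 18u^2 - 147u + 882) + (-127u^2 + 1651u - 5334)
  3u^3 - 18u^2 - 147u + 882 = (-(3/127)u - 21/127)(-127u^2 + 1651u - 5334) + (0)
Last nonzero remainder: -127u^2 + 1651u - 5334. Dividing through by -127 gives the monic gcd u^2 - 13u + 42.
Cancel u^2 - 13u + 42 from numerator and denominator to get the reduced form.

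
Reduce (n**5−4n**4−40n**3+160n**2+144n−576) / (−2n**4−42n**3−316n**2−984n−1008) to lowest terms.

(−n**3+12n**2−44n+48)/(2n**2+26n+84)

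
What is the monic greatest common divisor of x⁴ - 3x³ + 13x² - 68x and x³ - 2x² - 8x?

By polynomial division,
  x⁴ - 3x³ + 13x² - 68x = (x - 1)(x³ - 2x² - 8x) + (19x² - 76x)
  x³ - 2x² - 8x = ((1/19)x + 2/19)(19x² - 76x) + (0)
Last nonzero remainder: 19x² - 76x. Dividing through by 19 gives the monic gcd x² - 4x.

x² - 4x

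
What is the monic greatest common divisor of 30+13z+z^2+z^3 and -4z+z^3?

2+z

Euclidean algorithm in ℚ[z]:
  z^3+z^2+13z+30 = (z^3-4z) + (z^2+17z+30)
  z^3-4z = (z-17)(z^2+17z+30) + (255z+510)
  z^2+17z+30 = ((1/255)z+1/17)(255z+510) + (0)
Last nonzero remainder: 255z+510. Dividing through by 255 gives the monic gcd z+2.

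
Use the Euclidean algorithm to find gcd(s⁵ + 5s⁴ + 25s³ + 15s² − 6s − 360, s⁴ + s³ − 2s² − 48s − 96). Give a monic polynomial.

Repeated division with remainder:
  s⁵ + 5s⁴ + 25s³ + 15s² − 6s − 360 = (s + 4)(s⁴ + s³ − 2s² − 48s − 96) + (23s³ + 71s² + 282s + 24)
  s⁴ + s³ − 2s² − 48s − 96 = ((1/23)s − 48/529)(23s³ + 71s² + 282s + 24) + (−(4136/529)s² − (12408/529)s − 49632/529)
  23s³ + 71s² + 282s + 24 = (−(12167/4136)s − 529/2068)(−(4136/529)s² − (12408/529)s − 49632/529) + (0)
Last nonzero remainder: −(4136/529)s² − (12408/529)s − 49632/529. Dividing through by −4136/529 gives the monic gcd s² + 3s + 12.

s² + 3s + 12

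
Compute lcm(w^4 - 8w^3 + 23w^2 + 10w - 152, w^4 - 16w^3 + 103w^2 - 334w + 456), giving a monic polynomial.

w^5 - 14w^4 + 71w^3 - 128w^2 - 212w + 912

By polynomial division,
  w^4 - 8w^3 + 23w^2 + 10w - 152 = (w^4 - 16w^3 + 103w^2 - 334w + 456) + (8w^3 - 80w^2 + 344w - 608)
  w^4 - 16w^3 + 103w^2 - 334w + 456 = ((1/8)w - 3/4)(8w^3 - 80w^2 + 344w - 608) + (0)
Last nonzero remainder: 8w^3 - 80w^2 + 344w - 608. Dividing through by 8 gives the monic gcd w^3 - 10w^2 + 43w - 76.
Then lcm(f, g) = f·g / gcd(f, g); expanding and making the result monic gives the answer.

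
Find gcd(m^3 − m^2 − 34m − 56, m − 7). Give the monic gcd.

Euclidean algorithm in ℚ[m]:
  m^3 − m^2 − 34m − 56 = (m^2 + 6m + 8)(m − 7) + (0)
The last nonzero remainder m − 7 is already monic.

m − 7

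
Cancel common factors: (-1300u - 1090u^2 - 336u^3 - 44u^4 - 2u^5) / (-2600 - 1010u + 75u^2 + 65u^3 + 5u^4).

Euclidean algorithm in ℚ[u]:
  -2u^5 - 44u^4 - 336u^3 - 1090u^2 - 1300u = (-(2/5)u - 18/5)(5u^4 + 65u^3 + 75u^2 - 1010u - 2600) + (-72u^3 - 1224u^2 - 5976u - 9360)
  5u^4 + 65u^3 + 75u^2 - 1010u - 2600 = (-(5/72)u + 5/18)(-72u^3 - 1224u^2 - 5976u - 9360) + (0)
Last nonzero remainder: -72u^3 - 1224u^2 - 5976u - 9360. Dividing through by -72 gives the monic gcd u^3 + 17u^2 + 83u + 130.
Cancel u^3 + 17u^2 + 83u + 130 from numerator and denominator to get the reduced form.

(-10u - 2u^2)/(-20 + 5u)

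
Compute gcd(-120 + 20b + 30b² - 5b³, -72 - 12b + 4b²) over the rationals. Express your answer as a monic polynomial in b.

-6 + b

Euclidean algorithm in ℚ[b]:
  -5b³ + 30b² + 20b - 120 = (-(5/4)b + 15/4)(4b² - 12b - 72) + (-25b + 150)
  4b² - 12b - 72 = (-(4/25)b - 12/25)(-25b + 150) + (0)
Last nonzero remainder: -25b + 150. Dividing through by -25 gives the monic gcd b - 6.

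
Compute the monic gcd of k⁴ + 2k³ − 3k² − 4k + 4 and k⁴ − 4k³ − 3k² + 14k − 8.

k³ − 3k + 2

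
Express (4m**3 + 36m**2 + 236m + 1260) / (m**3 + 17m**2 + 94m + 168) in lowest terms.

Apply the Euclidean algorithm:
  4m**3 + 36m**2 + 236m + 1260 = (4)(m**3 + 17m**2 + 94m + 168) + (−32m**2 − 140m + 588)
  m**3 + 17m**2 + 94m + 168 = (−(1/32)m − 101/256)(−32m**2 − 140m + 588) + ((3657/64)m + 25599/64)
  −32m**2 − 140m + 588 = (−(2048/3657)m + 1792/1219)((3657/64)m + 25599/64) + (0)
Last nonzero remainder: (3657/64)m + 25599/64. Dividing through by 3657/64 gives the monic gcd m + 7.
Cancel m + 7 from numerator and denominator to get the reduced form.

(4m**2 + 8m + 180)/(m**2 + 10m + 24)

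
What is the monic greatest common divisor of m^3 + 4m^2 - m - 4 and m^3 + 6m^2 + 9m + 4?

Apply the Euclidean algorithm:
  m^3 + 4m^2 - m - 4 = (m^3 + 6m^2 + 9m + 4) + (-2m^2 - 10m - 8)
  m^3 + 6m^2 + 9m + 4 = (-(1/2)m - 1/2)(-2m^2 - 10m - 8) + (0)
Last nonzero remainder: -2m^2 - 10m - 8. Dividing through by -2 gives the monic gcd m^2 + 5m + 4.

m^2 + 5m + 4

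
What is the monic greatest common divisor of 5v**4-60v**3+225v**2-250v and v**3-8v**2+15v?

v**2-5v

Apply the Euclidean algorithm:
  5v**4-60v**3+225v**2-250v = (5v-20)(v**3-8v**2+15v) + (-10v**2+50v)
  v**3-8v**2+15v = (-(1/10)v+3/10)(-10v**2+50v) + (0)
Last nonzero remainder: -10v**2+50v. Dividing through by -10 gives the monic gcd v**2-5v.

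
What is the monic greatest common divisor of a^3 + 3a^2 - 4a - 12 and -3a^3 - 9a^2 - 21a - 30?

a + 2

Apply the Euclidean algorithm:
  a^3 + 3a^2 - 4a - 12 = (-1/3)(-3a^3 - 9a^2 - 21a - 30) + (-11a - 22)
  -3a^3 - 9a^2 - 21a - 30 = ((3/11)a^2 + (3/11)a + 15/11)(-11a - 22) + (0)
Last nonzero remainder: -11a - 22. Dividing through by -11 gives the monic gcd a + 2.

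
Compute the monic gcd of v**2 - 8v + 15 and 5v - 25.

v - 5

Euclidean algorithm in ℚ[v]:
  v**2 - 8v + 15 = ((1/5)v - 3/5)(5v - 25) + (0)
Last nonzero remainder: 5v - 25. Dividing through by 5 gives the monic gcd v - 5.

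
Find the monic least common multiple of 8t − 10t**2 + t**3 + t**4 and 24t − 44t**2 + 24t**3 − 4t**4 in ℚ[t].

−24t + 38t**2 − 13t**3 − 2t**4 + t**5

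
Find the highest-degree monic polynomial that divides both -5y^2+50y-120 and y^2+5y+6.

Euclidean algorithm in ℚ[y]:
  -5y^2+50y-120 = (-5)(y^2+5y+6) + (75y-90)
  y^2+5y+6 = ((1/75)y+31/375)(75y-90) + (336/25)
  75y-90 = ((625/112)y-375/56)(336/25) + (0)
The last nonzero remainder is the constant 336/25, so the polynomials are coprime and gcd = 1.

1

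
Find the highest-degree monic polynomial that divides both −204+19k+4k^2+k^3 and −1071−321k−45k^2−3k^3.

51+8k+k^2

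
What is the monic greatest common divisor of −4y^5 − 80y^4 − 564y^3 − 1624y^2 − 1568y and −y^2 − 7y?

y^2 + 7y

Repeated division with remainder:
  −4y^5 − 80y^4 − 564y^3 − 1624y^2 − 1568y = (4y^3 + 52y^2 + 200y + 224)(−y^2 − 7y) + (0)
Last nonzero remainder: −y^2 − 7y. Dividing through by −1 gives the monic gcd y^2 + 7y.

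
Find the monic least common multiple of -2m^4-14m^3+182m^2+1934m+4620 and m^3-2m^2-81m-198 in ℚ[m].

By polynomial division,
  -2m^4-14m^3+182m^2+1934m+4620 = (-2m-18)(m^3-2m^2-81m-198) + (-16m^2+80m+1056)
  m^3-2m^2-81m-198 = (-(1/16)m-3/16)(-16m^2+80m+1056) + (0)
Last nonzero remainder: -16m^2+80m+1056. Dividing through by -16 gives the monic gcd m^2-5m-66.
Then lcm(f, g) = f·g / gcd(f, g); expanding and making the result monic gives the answer.

m^5+10m^4-70m^3-1240m^2-5211m-6930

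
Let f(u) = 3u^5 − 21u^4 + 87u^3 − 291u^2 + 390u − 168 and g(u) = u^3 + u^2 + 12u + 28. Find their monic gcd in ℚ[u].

Euclidean algorithm in ℚ[u]:
  3u^5 − 21u^4 + 87u^3 − 291u^2 + 390u − 168 = (3u^2 − 24u + 75)(u^3 + u^2 + 12u + 28) + (−162u^2 + 162u − 2268)
  u^3 + u^2 + 12u + 28 = (−(1/162)u − 1/81)(−162u^2 + 162u − 2268) + (0)
Last nonzero remainder: −162u^2 + 162u − 2268. Dividing through by −162 gives the monic gcd u^2 − u + 14.

u^2 − u + 14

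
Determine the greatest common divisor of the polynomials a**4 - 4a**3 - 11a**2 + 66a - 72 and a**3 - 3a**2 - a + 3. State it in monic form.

Apply the Euclidean algorithm:
  a**4 - 4a**3 - 11a**2 + 66a - 72 = (a - 1)(a**3 - 3a**2 - a + 3) + (-13a**2 + 62a - 69)
  a**3 - 3a**2 - a + 3 = (-(1/13)a - 23/169)(-13a**2 + 62a - 69) + ((360/169)a - 1080/169)
  -13a**2 + 62a - 69 = (-(2197/360)a + 3887/360)((360/169)a - 1080/169) + (0)
Last nonzero remainder: (360/169)a - 1080/169. Dividing through by 360/169 gives the monic gcd a - 3.

a - 3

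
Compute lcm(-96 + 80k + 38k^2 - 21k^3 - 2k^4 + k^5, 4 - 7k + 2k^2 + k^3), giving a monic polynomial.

96 - 176k + 42k^2 + 59k^3 - 19k^4 - 3k^5 + k^6

Repeated division with remainder:
  k^5 - 2k^4 - 21k^3 + 38k^2 + 80k - 96 = (k^2 - 4k - 6)(k^3 + 2k^2 - 7k + 4) + (18k^2 + 54k - 72)
  k^3 + 2k^2 - 7k + 4 = ((1/18)k - 1/18)(18k^2 + 54k - 72) + (0)
Last nonzero remainder: 18k^2 + 54k - 72. Dividing through by 18 gives the monic gcd k^2 + 3k - 4.
Then lcm(f, g) = f·g / gcd(f, g); expanding and making the result monic gives the answer.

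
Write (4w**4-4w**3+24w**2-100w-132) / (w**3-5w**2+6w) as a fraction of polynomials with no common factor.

(4w**3+8w**2+48w+44)/(w**2-2w)

Euclidean algorithm in ℚ[w]:
  4w**4-4w**3+24w**2-100w-132 = (4w+16)(w**3-5w**2+6w) + (80w**2-196w-132)
  w**3-5w**2+6w = ((1/80)w-51/1600)(80w**2-196w-132) + ((561/400)w-1683/400)
  80w**2-196w-132 = ((32000/561)w+1600/51)((561/400)w-1683/400) + (0)
Last nonzero remainder: (561/400)w-1683/400. Dividing through by 561/400 gives the monic gcd w-3.
Cancel w-3 from numerator and denominator to get the reduced form.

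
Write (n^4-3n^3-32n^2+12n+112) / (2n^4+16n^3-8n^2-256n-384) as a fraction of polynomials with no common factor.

Apply the Euclidean algorithm:
  n^4-3n^3-32n^2+12n+112 = (1/2)(2n^4+16n^3-8n^2-256n-384) + (-11n^3-28n^2+140n+304)
  2n^4+16n^3-8n^2-256n-384 = (-(2/11)n-120/121)(-11n^3-28n^2+140n+304) + (-(1248/121)n^2-(7488/121)n-9984/121)
  -11n^3-28n^2+140n+304 = ((1331/1248)n-2299/624)(-(1248/121)n^2-(7488/121)n-9984/121) + (0)
Last nonzero remainder: -(1248/121)n^2-(7488/121)n-9984/121. Dividing through by -1248/121 gives the monic gcd n^2+6n+8.
Cancel n^2+6n+8 from numerator and denominator to get the reduced form.

(n^2-9n+14)/(2n^2+4n-48)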